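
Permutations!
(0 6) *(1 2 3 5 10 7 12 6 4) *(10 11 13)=(0 4 1 2 3 5 11 13 10 7 12 6)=[4, 2, 3, 5, 1, 11, 0, 12, 8, 9, 7, 13, 6, 10]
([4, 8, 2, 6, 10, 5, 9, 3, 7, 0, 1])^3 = [1, 3, 2, 0, 8, 5, 4, 9, 6, 10, 7]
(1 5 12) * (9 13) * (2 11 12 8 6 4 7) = (1 5 8 6 4 7 2 11 12)(9 13) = [0, 5, 11, 3, 7, 8, 4, 2, 6, 13, 10, 12, 1, 9]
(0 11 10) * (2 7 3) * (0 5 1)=(0 11 10 5 1)(2 7 3)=[11, 0, 7, 2, 4, 1, 6, 3, 8, 9, 5, 10]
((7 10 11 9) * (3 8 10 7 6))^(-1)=(3 6 9 11 10 8)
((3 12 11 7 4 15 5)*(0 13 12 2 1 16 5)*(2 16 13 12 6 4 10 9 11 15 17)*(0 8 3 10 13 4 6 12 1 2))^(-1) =(0 17 4 1)(3 8 15 12 13 7 11 9 10 5 16)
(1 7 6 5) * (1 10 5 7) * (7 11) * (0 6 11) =[6, 1, 2, 3, 4, 10, 0, 11, 8, 9, 5, 7] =(0 6)(5 10)(7 11)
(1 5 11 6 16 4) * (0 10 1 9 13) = (0 10 1 5 11 6 16 4 9 13) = [10, 5, 2, 3, 9, 11, 16, 7, 8, 13, 1, 6, 12, 0, 14, 15, 4]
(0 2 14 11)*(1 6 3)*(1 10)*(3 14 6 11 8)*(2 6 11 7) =(0 6 14 8 3 10 1 7 2 11) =[6, 7, 11, 10, 4, 5, 14, 2, 3, 9, 1, 0, 12, 13, 8]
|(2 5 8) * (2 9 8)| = |(2 5)(8 9)| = 2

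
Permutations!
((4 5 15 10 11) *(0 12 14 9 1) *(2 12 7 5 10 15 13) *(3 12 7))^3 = (15)(0 14)(1 12)(2 13 5 7)(3 9)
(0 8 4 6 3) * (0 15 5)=(0 8 4 6 3 15 5)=[8, 1, 2, 15, 6, 0, 3, 7, 4, 9, 10, 11, 12, 13, 14, 5]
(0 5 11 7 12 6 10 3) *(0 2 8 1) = [5, 0, 8, 2, 4, 11, 10, 12, 1, 9, 3, 7, 6] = (0 5 11 7 12 6 10 3 2 8 1)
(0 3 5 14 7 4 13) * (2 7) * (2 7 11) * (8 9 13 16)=(0 3 5 14 7 4 16 8 9 13)(2 11)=[3, 1, 11, 5, 16, 14, 6, 4, 9, 13, 10, 2, 12, 0, 7, 15, 8]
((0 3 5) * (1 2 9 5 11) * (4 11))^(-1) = (0 5 9 2 1 11 4 3)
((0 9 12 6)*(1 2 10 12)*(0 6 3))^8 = (0 9 1 2 10 12 3)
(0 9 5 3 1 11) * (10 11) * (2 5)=(0 9 2 5 3 1 10 11)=[9, 10, 5, 1, 4, 3, 6, 7, 8, 2, 11, 0]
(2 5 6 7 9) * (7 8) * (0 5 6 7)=[5, 1, 6, 3, 4, 7, 8, 9, 0, 2]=(0 5 7 9 2 6 8)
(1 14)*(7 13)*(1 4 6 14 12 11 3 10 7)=(1 12 11 3 10 7 13)(4 6 14)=[0, 12, 2, 10, 6, 5, 14, 13, 8, 9, 7, 3, 11, 1, 4]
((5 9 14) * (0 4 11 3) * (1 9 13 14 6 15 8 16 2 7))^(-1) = (0 3 11 4)(1 7 2 16 8 15 6 9)(5 14 13)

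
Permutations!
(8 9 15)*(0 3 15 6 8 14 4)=(0 3 15 14 4)(6 8 9)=[3, 1, 2, 15, 0, 5, 8, 7, 9, 6, 10, 11, 12, 13, 4, 14]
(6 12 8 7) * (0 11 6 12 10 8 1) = (0 11 6 10 8 7 12 1) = [11, 0, 2, 3, 4, 5, 10, 12, 7, 9, 8, 6, 1]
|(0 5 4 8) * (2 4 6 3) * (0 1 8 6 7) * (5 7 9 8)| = |(0 7)(1 5 9 8)(2 4 6 3)| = 4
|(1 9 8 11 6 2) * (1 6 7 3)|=6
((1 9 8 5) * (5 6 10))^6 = (10)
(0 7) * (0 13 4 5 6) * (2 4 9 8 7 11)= (0 11 2 4 5 6)(7 13 9 8)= [11, 1, 4, 3, 5, 6, 0, 13, 7, 8, 10, 2, 12, 9]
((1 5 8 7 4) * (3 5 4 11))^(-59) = (1 4)(3 5 8 7 11)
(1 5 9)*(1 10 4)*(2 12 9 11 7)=(1 5 11 7 2 12 9 10 4)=[0, 5, 12, 3, 1, 11, 6, 2, 8, 10, 4, 7, 9]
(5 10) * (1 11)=(1 11)(5 10)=[0, 11, 2, 3, 4, 10, 6, 7, 8, 9, 5, 1]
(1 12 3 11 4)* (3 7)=(1 12 7 3 11 4)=[0, 12, 2, 11, 1, 5, 6, 3, 8, 9, 10, 4, 7]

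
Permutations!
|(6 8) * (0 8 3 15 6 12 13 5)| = |(0 8 12 13 5)(3 15 6)| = 15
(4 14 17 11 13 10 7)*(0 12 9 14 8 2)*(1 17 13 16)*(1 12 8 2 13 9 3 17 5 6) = [8, 5, 0, 17, 2, 6, 1, 4, 13, 14, 7, 16, 3, 10, 9, 15, 12, 11] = (0 8 13 10 7 4 2)(1 5 6)(3 17 11 16 12)(9 14)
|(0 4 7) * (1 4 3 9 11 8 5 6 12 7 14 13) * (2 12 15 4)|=|(0 3 9 11 8 5 6 15 4 14 13 1 2 12 7)|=15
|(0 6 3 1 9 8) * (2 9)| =7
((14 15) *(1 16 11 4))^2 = (1 11)(4 16)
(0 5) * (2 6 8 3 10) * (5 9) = (0 9 5)(2 6 8 3 10) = [9, 1, 6, 10, 4, 0, 8, 7, 3, 5, 2]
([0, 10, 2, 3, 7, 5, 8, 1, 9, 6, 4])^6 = (1 4)(7 10)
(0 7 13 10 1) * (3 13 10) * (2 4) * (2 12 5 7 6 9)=[6, 0, 4, 13, 12, 7, 9, 10, 8, 2, 1, 11, 5, 3]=(0 6 9 2 4 12 5 7 10 1)(3 13)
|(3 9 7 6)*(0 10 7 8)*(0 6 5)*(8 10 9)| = |(0 9 10 7 5)(3 8 6)| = 15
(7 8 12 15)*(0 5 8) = [5, 1, 2, 3, 4, 8, 6, 0, 12, 9, 10, 11, 15, 13, 14, 7] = (0 5 8 12 15 7)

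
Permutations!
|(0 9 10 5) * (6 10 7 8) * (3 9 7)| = |(0 7 8 6 10 5)(3 9)| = 6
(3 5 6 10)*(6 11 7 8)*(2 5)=(2 5 11 7 8 6 10 3)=[0, 1, 5, 2, 4, 11, 10, 8, 6, 9, 3, 7]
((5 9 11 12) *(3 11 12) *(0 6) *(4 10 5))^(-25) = (12)(0 6)(3 11)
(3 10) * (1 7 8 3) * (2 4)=(1 7 8 3 10)(2 4)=[0, 7, 4, 10, 2, 5, 6, 8, 3, 9, 1]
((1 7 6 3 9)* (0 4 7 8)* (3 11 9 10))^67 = (0 6 1 4 11 8 7 9)(3 10)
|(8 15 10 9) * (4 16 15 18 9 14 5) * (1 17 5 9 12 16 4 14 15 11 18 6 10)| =|(1 17 5 14 9 8 6 10 15)(11 18 12 16)| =36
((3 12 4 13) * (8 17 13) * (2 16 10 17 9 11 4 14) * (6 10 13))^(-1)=((2 16 13 3 12 14)(4 8 9 11)(6 10 17))^(-1)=(2 14 12 3 13 16)(4 11 9 8)(6 17 10)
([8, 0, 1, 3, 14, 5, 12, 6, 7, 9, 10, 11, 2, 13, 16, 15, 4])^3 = [6, 7, 8, 3, 4, 5, 1, 2, 12, 9, 10, 11, 0, 13, 14, 15, 16]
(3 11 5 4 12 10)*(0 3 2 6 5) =(0 3 11)(2 6 5 4 12 10) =[3, 1, 6, 11, 12, 4, 5, 7, 8, 9, 2, 0, 10]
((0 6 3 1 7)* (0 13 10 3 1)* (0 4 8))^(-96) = (0 7 3)(1 10 8)(4 6 13)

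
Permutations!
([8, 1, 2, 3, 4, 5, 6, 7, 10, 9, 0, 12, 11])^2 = (12)(0 10 8)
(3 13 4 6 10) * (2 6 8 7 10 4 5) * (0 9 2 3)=[9, 1, 6, 13, 8, 3, 4, 10, 7, 2, 0, 11, 12, 5]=(0 9 2 6 4 8 7 10)(3 13 5)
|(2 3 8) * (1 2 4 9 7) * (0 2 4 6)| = |(0 2 3 8 6)(1 4 9 7)| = 20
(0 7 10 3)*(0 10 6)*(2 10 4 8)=[7, 1, 10, 4, 8, 5, 0, 6, 2, 9, 3]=(0 7 6)(2 10 3 4 8)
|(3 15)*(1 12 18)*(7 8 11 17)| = 12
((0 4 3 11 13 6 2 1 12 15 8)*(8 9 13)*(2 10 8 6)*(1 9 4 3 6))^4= ((0 3 11 1 12 15 4 6 10 8)(2 9 13))^4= (0 12 10 11 4)(1 6 3 15 8)(2 9 13)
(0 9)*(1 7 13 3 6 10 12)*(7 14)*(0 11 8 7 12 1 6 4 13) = (0 9 11 8 7)(1 14 12 6 10)(3 4 13) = [9, 14, 2, 4, 13, 5, 10, 0, 7, 11, 1, 8, 6, 3, 12]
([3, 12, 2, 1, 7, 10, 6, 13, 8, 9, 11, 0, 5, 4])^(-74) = [12, 10, 2, 5, 7, 0, 6, 13, 8, 9, 3, 1, 11, 4]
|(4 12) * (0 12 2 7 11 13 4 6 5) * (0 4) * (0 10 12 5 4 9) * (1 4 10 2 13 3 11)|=|(0 5 9)(1 4 13 2 7)(3 11)(6 10 12)|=30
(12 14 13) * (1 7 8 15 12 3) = (1 7 8 15 12 14 13 3) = [0, 7, 2, 1, 4, 5, 6, 8, 15, 9, 10, 11, 14, 3, 13, 12]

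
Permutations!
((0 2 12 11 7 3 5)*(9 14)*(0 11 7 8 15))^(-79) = ((0 2 12 7 3 5 11 8 15)(9 14))^(-79) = (0 12 3 11 15 2 7 5 8)(9 14)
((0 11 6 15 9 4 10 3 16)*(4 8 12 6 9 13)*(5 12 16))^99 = (0 16 8 9 11)(3 6 4 5 15 10 12 13)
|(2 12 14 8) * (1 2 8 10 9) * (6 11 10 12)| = 6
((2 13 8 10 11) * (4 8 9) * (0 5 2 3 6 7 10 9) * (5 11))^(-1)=(0 13 2 5 10 7 6 3 11)(4 9 8)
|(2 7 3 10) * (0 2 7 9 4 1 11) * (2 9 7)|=|(0 9 4 1 11)(2 7 3 10)|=20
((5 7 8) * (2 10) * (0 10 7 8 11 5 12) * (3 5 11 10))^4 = (0 12 8 5 3)(2 7 10)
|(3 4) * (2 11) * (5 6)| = |(2 11)(3 4)(5 6)| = 2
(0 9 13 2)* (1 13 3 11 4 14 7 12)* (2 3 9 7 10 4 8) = (0 7 12 1 13 3 11 8 2)(4 14 10) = [7, 13, 0, 11, 14, 5, 6, 12, 2, 9, 4, 8, 1, 3, 10]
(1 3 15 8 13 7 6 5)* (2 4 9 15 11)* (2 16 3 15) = (1 15 8 13 7 6 5)(2 4 9)(3 11 16) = [0, 15, 4, 11, 9, 1, 5, 6, 13, 2, 10, 16, 12, 7, 14, 8, 3]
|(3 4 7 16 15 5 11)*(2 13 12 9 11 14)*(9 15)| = 6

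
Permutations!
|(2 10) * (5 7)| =|(2 10)(5 7)| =2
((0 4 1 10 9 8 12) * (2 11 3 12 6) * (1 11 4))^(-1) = (0 12 3 11 4 2 6 8 9 10 1)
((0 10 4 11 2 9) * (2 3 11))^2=(11)(0 4 9 10 2)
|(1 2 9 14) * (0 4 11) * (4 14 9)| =|(0 14 1 2 4 11)| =6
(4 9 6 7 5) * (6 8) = (4 9 8 6 7 5) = [0, 1, 2, 3, 9, 4, 7, 5, 6, 8]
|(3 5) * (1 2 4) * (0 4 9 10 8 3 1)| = |(0 4)(1 2 9 10 8 3 5)| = 14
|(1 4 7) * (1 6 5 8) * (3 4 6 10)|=4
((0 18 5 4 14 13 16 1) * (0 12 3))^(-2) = (0 12 16 14 5)(1 13 4 18 3) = ((0 18 5 4 14 13 16 1 12 3))^(-2)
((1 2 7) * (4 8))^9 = (4 8)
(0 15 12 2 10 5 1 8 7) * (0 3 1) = [15, 8, 10, 1, 4, 0, 6, 3, 7, 9, 5, 11, 2, 13, 14, 12] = (0 15 12 2 10 5)(1 8 7 3)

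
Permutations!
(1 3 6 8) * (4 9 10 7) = (1 3 6 8)(4 9 10 7) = [0, 3, 2, 6, 9, 5, 8, 4, 1, 10, 7]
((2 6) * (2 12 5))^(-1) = (2 5 12 6)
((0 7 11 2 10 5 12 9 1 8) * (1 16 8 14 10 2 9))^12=(16)(1 10 12 14 5)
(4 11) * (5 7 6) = [0, 1, 2, 3, 11, 7, 5, 6, 8, 9, 10, 4] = (4 11)(5 7 6)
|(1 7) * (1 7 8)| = |(1 8)| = 2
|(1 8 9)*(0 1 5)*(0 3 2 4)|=|(0 1 8 9 5 3 2 4)|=8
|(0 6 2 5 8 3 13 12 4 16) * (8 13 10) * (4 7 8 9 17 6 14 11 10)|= |(0 14 11 10 9 17 6 2 5 13 12 7 8 3 4 16)|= 16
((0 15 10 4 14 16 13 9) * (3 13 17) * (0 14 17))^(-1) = (0 16 14 9 13 3 17 4 10 15)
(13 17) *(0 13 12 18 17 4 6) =[13, 1, 2, 3, 6, 5, 0, 7, 8, 9, 10, 11, 18, 4, 14, 15, 16, 12, 17] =(0 13 4 6)(12 18 17)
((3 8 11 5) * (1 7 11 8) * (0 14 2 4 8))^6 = (0 14 2 4 8)(1 7 11 5 3) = ((0 14 2 4 8)(1 7 11 5 3))^6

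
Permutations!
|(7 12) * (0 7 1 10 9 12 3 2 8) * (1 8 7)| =6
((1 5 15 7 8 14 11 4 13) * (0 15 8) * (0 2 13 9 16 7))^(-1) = ((0 15)(1 5 8 14 11 4 9 16 7 2 13))^(-1) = (0 15)(1 13 2 7 16 9 4 11 14 8 5)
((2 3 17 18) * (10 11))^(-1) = (2 18 17 3)(10 11)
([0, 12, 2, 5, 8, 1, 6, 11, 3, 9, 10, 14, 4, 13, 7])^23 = (1 5 3 8 4 12)(7 14 11)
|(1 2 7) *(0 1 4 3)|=|(0 1 2 7 4 3)|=6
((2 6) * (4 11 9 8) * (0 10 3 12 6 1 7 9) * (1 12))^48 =((0 10 3 1 7 9 8 4 11)(2 12 6))^48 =(12)(0 1 8)(3 9 11)(4 10 7)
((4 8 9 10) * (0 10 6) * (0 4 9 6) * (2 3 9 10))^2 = ((10)(0 2 3 9)(4 8 6))^2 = (10)(0 3)(2 9)(4 6 8)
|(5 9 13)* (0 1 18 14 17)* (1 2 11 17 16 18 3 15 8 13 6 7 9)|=|(0 2 11 17)(1 3 15 8 13 5)(6 7 9)(14 16 18)|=12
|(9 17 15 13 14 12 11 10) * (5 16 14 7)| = |(5 16 14 12 11 10 9 17 15 13 7)| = 11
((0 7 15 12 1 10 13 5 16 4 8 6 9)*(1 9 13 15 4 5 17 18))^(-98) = ((0 7 4 8 6 13 17 18 1 10 15 12 9)(5 16))^(-98) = (0 17 9 13 12 6 15 8 10 4 1 7 18)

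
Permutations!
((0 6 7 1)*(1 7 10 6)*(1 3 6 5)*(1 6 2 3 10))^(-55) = ((0 10 5 6 1)(2 3))^(-55) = (10)(2 3)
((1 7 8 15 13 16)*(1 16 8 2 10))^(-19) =((16)(1 7 2 10)(8 15 13))^(-19) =(16)(1 7 2 10)(8 13 15)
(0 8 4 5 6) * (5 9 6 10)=(0 8 4 9 6)(5 10)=[8, 1, 2, 3, 9, 10, 0, 7, 4, 6, 5]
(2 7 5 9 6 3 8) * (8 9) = [0, 1, 7, 9, 4, 8, 3, 5, 2, 6] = (2 7 5 8)(3 9 6)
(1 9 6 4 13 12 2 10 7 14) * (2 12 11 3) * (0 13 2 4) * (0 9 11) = (0 13)(1 11 3 4 2 10 7 14)(6 9) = [13, 11, 10, 4, 2, 5, 9, 14, 8, 6, 7, 3, 12, 0, 1]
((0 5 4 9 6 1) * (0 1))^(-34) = (0 5 4 9 6)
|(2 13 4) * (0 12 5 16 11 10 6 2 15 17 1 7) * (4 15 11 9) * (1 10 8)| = |(0 12 5 16 9 4 11 8 1 7)(2 13 15 17 10 6)| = 30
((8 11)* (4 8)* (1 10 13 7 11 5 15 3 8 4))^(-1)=(1 11 7 13 10)(3 15 5 8)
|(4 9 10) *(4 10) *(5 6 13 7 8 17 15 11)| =8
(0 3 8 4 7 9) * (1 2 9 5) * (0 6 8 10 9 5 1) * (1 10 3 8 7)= (0 8 4 1 2 5)(6 7 10 9)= [8, 2, 5, 3, 1, 0, 7, 10, 4, 6, 9]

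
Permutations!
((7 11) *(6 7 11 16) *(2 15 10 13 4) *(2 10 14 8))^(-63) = ((2 15 14 8)(4 10 13)(6 7 16))^(-63) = (16)(2 15 14 8)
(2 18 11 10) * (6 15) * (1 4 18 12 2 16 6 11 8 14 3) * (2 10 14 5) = (1 4 18 8 5 2 12 10 16 6 15 11 14 3) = [0, 4, 12, 1, 18, 2, 15, 7, 5, 9, 16, 14, 10, 13, 3, 11, 6, 17, 8]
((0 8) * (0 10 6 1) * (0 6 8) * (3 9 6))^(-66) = (10)(1 9)(3 6)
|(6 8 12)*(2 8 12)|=|(2 8)(6 12)|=2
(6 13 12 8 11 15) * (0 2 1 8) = (0 2 1 8 11 15 6 13 12) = [2, 8, 1, 3, 4, 5, 13, 7, 11, 9, 10, 15, 0, 12, 14, 6]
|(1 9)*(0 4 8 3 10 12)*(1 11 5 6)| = |(0 4 8 3 10 12)(1 9 11 5 6)| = 30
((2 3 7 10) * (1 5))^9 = ((1 5)(2 3 7 10))^9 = (1 5)(2 3 7 10)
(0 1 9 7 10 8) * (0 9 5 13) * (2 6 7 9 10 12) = (0 1 5 13)(2 6 7 12)(8 10) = [1, 5, 6, 3, 4, 13, 7, 12, 10, 9, 8, 11, 2, 0]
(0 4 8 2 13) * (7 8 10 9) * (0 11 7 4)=(2 13 11 7 8)(4 10 9)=[0, 1, 13, 3, 10, 5, 6, 8, 2, 4, 9, 7, 12, 11]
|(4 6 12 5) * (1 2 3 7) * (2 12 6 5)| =10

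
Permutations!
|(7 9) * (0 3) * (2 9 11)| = 4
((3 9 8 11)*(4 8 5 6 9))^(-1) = (3 11 8 4)(5 9 6)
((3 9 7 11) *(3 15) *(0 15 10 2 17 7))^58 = ((0 15 3 9)(2 17 7 11 10))^58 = (0 3)(2 11 17 10 7)(9 15)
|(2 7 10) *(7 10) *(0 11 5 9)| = 4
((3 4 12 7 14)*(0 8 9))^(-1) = ((0 8 9)(3 4 12 7 14))^(-1) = (0 9 8)(3 14 7 12 4)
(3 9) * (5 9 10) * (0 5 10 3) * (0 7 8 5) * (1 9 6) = (10)(1 9 7 8 5 6) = [0, 9, 2, 3, 4, 6, 1, 8, 5, 7, 10]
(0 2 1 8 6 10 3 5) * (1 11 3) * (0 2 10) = [10, 8, 11, 5, 4, 2, 0, 7, 6, 9, 1, 3] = (0 10 1 8 6)(2 11 3 5)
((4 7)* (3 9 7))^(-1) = (3 4 7 9)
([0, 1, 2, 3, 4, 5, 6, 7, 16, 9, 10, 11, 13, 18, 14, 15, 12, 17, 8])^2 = (8 12 18 16 13)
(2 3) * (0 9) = (0 9)(2 3) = [9, 1, 3, 2, 4, 5, 6, 7, 8, 0]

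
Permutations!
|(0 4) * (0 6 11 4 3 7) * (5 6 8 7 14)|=9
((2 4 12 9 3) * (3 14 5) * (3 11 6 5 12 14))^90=(14)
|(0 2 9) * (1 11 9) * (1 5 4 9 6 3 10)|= |(0 2 5 4 9)(1 11 6 3 10)|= 5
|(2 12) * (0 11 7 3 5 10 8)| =14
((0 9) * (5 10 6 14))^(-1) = (0 9)(5 14 6 10) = ((0 9)(5 10 6 14))^(-1)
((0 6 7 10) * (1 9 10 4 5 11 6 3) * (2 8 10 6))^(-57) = ((0 3 1 9 6 7 4 5 11 2 8 10))^(-57) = (0 9 4 2)(1 7 11 10)(3 6 5 8)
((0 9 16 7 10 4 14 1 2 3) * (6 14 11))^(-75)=((0 9 16 7 10 4 11 6 14 1 2 3))^(-75)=(0 1 11 7)(2 6 10 9)(3 14 4 16)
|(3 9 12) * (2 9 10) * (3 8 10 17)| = 10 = |(2 9 12 8 10)(3 17)|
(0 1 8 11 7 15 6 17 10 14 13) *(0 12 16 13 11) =(0 1 8)(6 17 10 14 11 7 15)(12 16 13) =[1, 8, 2, 3, 4, 5, 17, 15, 0, 9, 14, 7, 16, 12, 11, 6, 13, 10]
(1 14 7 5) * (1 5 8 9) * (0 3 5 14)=(0 3 5 14 7 8 9 1)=[3, 0, 2, 5, 4, 14, 6, 8, 9, 1, 10, 11, 12, 13, 7]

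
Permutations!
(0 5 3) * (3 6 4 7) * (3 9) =(0 5 6 4 7 9 3) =[5, 1, 2, 0, 7, 6, 4, 9, 8, 3]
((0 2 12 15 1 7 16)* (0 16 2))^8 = ((16)(1 7 2 12 15))^8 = (16)(1 12 7 15 2)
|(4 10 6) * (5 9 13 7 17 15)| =6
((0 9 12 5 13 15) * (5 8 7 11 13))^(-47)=(0 9 12 8 7 11 13 15)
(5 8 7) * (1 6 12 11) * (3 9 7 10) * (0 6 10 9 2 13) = (0 6 12 11 1 10 3 2 13)(5 8 9 7) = [6, 10, 13, 2, 4, 8, 12, 5, 9, 7, 3, 1, 11, 0]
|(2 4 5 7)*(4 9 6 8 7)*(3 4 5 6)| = |(2 9 3 4 6 8 7)| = 7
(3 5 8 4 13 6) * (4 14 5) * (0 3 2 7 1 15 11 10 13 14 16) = (0 3 4 14 5 8 16)(1 15 11 10 13 6 2 7) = [3, 15, 7, 4, 14, 8, 2, 1, 16, 9, 13, 10, 12, 6, 5, 11, 0]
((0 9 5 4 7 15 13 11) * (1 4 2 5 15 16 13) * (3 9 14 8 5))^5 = (0 3 7 14 9 16 8 15 13 5 1 11 2 4)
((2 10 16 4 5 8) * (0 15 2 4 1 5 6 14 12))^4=(0 16 4)(1 6 15)(2 5 14)(8 12 10)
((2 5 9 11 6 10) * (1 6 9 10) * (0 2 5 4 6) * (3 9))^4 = (0 1 6 4 2)(3 9 11)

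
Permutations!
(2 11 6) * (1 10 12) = [0, 10, 11, 3, 4, 5, 2, 7, 8, 9, 12, 6, 1] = (1 10 12)(2 11 6)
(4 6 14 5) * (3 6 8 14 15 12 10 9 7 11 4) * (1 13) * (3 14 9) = (1 13)(3 6 15 12 10)(4 8 9 7 11)(5 14) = [0, 13, 2, 6, 8, 14, 15, 11, 9, 7, 3, 4, 10, 1, 5, 12]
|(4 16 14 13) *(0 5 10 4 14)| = |(0 5 10 4 16)(13 14)| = 10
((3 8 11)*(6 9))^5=(3 11 8)(6 9)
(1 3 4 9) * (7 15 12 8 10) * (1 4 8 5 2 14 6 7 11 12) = [0, 3, 14, 8, 9, 2, 7, 15, 10, 4, 11, 12, 5, 13, 6, 1] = (1 3 8 10 11 12 5 2 14 6 7 15)(4 9)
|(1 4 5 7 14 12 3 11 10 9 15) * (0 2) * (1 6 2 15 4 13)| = |(0 15 6 2)(1 13)(3 11 10 9 4 5 7 14 12)| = 36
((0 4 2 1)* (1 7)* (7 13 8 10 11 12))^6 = (0 11 2 7 8)(1 10 4 12 13)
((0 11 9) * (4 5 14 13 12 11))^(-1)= ((0 4 5 14 13 12 11 9))^(-1)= (0 9 11 12 13 14 5 4)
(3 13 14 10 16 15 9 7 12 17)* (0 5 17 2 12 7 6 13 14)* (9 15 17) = (0 5 9 6 13)(2 12)(3 14 10 16 17) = [5, 1, 12, 14, 4, 9, 13, 7, 8, 6, 16, 11, 2, 0, 10, 15, 17, 3]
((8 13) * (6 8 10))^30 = (6 13)(8 10)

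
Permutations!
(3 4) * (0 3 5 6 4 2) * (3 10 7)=(0 10 7 3 2)(4 5 6)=[10, 1, 0, 2, 5, 6, 4, 3, 8, 9, 7]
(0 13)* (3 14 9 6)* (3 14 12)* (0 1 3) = (0 13 1 3 12)(6 14 9) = [13, 3, 2, 12, 4, 5, 14, 7, 8, 6, 10, 11, 0, 1, 9]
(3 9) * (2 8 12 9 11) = (2 8 12 9 3 11) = [0, 1, 8, 11, 4, 5, 6, 7, 12, 3, 10, 2, 9]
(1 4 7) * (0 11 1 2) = (0 11 1 4 7 2) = [11, 4, 0, 3, 7, 5, 6, 2, 8, 9, 10, 1]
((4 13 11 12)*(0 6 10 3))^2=(0 10)(3 6)(4 11)(12 13)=((0 6 10 3)(4 13 11 12))^2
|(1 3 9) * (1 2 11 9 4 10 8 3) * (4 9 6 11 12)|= |(2 12 4 10 8 3 9)(6 11)|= 14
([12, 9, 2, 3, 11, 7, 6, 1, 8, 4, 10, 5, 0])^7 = (0 12)(1 9 4 11 5 7)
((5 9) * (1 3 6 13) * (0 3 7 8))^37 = ((0 3 6 13 1 7 8)(5 9))^37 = (0 6 1 8 3 13 7)(5 9)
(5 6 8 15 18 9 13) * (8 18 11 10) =(5 6 18 9 13)(8 15 11 10) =[0, 1, 2, 3, 4, 6, 18, 7, 15, 13, 8, 10, 12, 5, 14, 11, 16, 17, 9]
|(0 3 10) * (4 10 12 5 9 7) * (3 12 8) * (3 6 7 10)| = 5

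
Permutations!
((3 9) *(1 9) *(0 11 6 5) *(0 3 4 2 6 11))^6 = (11)(1 3 5 6 2 4 9)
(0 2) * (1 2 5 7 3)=(0 5 7 3 1 2)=[5, 2, 0, 1, 4, 7, 6, 3]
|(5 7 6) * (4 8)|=6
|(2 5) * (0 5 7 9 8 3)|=7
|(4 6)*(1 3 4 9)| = 5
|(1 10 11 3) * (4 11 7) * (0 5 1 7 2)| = |(0 5 1 10 2)(3 7 4 11)| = 20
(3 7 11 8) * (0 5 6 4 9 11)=(0 5 6 4 9 11 8 3 7)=[5, 1, 2, 7, 9, 6, 4, 0, 3, 11, 10, 8]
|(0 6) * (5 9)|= 2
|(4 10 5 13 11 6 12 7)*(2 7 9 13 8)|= |(2 7 4 10 5 8)(6 12 9 13 11)|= 30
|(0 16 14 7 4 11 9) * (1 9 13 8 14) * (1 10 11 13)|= |(0 16 10 11 1 9)(4 13 8 14 7)|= 30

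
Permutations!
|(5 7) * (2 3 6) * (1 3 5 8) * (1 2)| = 12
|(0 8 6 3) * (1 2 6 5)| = 7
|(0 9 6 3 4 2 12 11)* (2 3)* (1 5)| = 6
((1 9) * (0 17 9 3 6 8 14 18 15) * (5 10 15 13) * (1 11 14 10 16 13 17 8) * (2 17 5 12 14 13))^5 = ((0 8 10 15)(1 3 6)(2 17 9 11 13 12 14 18 5 16))^5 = (0 8 10 15)(1 6 3)(2 12)(5 11)(9 18)(13 16)(14 17)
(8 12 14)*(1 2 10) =(1 2 10)(8 12 14) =[0, 2, 10, 3, 4, 5, 6, 7, 12, 9, 1, 11, 14, 13, 8]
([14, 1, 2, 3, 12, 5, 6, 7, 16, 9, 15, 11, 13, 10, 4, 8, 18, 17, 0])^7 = [8, 1, 2, 3, 18, 5, 6, 7, 13, 9, 4, 11, 0, 14, 16, 12, 10, 17, 15]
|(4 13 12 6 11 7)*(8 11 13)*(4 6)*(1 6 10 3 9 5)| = |(1 6 13 12 4 8 11 7 10 3 9 5)| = 12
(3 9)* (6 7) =(3 9)(6 7) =[0, 1, 2, 9, 4, 5, 7, 6, 8, 3]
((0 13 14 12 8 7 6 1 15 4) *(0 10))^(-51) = (0 8 15 13 7 4 14 6 10 12 1)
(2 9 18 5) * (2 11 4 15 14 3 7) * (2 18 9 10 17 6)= (2 10 17 6)(3 7 18 5 11 4 15 14)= [0, 1, 10, 7, 15, 11, 2, 18, 8, 9, 17, 4, 12, 13, 3, 14, 16, 6, 5]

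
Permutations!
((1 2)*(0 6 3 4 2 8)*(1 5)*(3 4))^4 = ((0 6 4 2 5 1 8))^4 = (0 5 6 1 4 8 2)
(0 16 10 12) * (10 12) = (0 16 12) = [16, 1, 2, 3, 4, 5, 6, 7, 8, 9, 10, 11, 0, 13, 14, 15, 12]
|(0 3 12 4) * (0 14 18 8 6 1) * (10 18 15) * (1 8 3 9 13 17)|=70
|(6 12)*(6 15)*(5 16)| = 6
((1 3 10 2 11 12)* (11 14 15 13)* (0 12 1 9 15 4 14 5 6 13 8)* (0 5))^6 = ((0 12 9 15 8 5 6 13 11 1 3 10 2)(4 14))^6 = (0 6 2 5 10 8 3 15 1 9 11 12 13)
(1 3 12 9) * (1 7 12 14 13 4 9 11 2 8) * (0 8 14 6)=(0 8 1 3 6)(2 14 13 4 9 7 12 11)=[8, 3, 14, 6, 9, 5, 0, 12, 1, 7, 10, 2, 11, 4, 13]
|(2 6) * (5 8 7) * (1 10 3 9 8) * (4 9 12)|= 18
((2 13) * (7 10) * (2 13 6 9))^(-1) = (13)(2 9 6)(7 10)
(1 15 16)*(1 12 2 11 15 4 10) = (1 4 10)(2 11 15 16 12) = [0, 4, 11, 3, 10, 5, 6, 7, 8, 9, 1, 15, 2, 13, 14, 16, 12]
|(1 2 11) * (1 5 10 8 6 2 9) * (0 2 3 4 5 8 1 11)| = 18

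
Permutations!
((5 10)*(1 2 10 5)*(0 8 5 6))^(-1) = ((0 8 5 6)(1 2 10))^(-1) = (0 6 5 8)(1 10 2)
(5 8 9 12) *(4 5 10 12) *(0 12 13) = [12, 1, 2, 3, 5, 8, 6, 7, 9, 4, 13, 11, 10, 0] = (0 12 10 13)(4 5 8 9)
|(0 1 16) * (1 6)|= 4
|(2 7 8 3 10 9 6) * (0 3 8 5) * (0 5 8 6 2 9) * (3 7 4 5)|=|(0 7 8 6 9 2 4 5 3 10)|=10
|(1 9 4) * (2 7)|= |(1 9 4)(2 7)|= 6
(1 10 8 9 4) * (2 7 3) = (1 10 8 9 4)(2 7 3) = [0, 10, 7, 2, 1, 5, 6, 3, 9, 4, 8]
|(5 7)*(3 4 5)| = 4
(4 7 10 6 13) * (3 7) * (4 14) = (3 7 10 6 13 14 4) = [0, 1, 2, 7, 3, 5, 13, 10, 8, 9, 6, 11, 12, 14, 4]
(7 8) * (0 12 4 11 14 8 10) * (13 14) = (0 12 4 11 13 14 8 7 10) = [12, 1, 2, 3, 11, 5, 6, 10, 7, 9, 0, 13, 4, 14, 8]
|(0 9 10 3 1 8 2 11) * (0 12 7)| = 10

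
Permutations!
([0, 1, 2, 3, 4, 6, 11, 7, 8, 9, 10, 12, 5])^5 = (5 6 11 12)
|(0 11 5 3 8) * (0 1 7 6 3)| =15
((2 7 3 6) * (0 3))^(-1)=((0 3 6 2 7))^(-1)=(0 7 2 6 3)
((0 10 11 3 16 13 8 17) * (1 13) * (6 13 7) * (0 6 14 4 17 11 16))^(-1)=(0 3 11 8 13 6 17 4 14 7 1 16 10)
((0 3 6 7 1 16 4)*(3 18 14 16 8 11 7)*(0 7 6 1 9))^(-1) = (0 9 7 4 16 14 18)(1 3 6 11 8)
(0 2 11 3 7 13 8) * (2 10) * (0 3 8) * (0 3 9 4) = [10, 1, 11, 7, 0, 5, 6, 13, 9, 4, 2, 8, 12, 3] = (0 10 2 11 8 9 4)(3 7 13)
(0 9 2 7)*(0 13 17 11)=(0 9 2 7 13 17 11)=[9, 1, 7, 3, 4, 5, 6, 13, 8, 2, 10, 0, 12, 17, 14, 15, 16, 11]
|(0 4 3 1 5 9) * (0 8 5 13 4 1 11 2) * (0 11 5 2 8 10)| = |(0 1 13 4 3 5 9 10)(2 11 8)| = 24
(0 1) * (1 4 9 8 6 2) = [4, 0, 1, 3, 9, 5, 2, 7, 6, 8] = (0 4 9 8 6 2 1)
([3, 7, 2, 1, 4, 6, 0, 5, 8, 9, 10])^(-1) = [6, 3, 2, 0, 4, 7, 5, 1, 8, 9, 10]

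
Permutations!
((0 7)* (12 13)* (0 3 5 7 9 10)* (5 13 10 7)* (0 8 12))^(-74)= (0 9 7 3 13)(8 12 10)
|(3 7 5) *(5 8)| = 4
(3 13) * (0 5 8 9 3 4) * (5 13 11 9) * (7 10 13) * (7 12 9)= [12, 1, 2, 11, 0, 8, 6, 10, 5, 3, 13, 7, 9, 4]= (0 12 9 3 11 7 10 13 4)(5 8)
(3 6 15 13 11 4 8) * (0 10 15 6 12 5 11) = (0 10 15 13)(3 12 5 11 4 8) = [10, 1, 2, 12, 8, 11, 6, 7, 3, 9, 15, 4, 5, 0, 14, 13]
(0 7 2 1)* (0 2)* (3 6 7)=(0 3 6 7)(1 2)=[3, 2, 1, 6, 4, 5, 7, 0]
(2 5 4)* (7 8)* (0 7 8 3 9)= (0 7 3 9)(2 5 4)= [7, 1, 5, 9, 2, 4, 6, 3, 8, 0]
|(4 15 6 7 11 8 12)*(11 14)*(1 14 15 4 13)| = 6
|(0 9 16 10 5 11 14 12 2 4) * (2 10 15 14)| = 11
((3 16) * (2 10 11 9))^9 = ((2 10 11 9)(3 16))^9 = (2 10 11 9)(3 16)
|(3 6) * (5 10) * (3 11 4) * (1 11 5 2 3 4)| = 10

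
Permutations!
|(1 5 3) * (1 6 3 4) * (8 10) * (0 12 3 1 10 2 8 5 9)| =6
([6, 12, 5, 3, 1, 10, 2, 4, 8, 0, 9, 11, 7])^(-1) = [9, 4, 6, 3, 7, 2, 0, 12, 8, 10, 5, 11, 1]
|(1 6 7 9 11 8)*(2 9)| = 7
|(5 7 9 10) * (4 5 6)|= 6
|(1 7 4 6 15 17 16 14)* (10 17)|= |(1 7 4 6 15 10 17 16 14)|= 9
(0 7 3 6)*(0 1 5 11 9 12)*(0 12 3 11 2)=[7, 5, 0, 6, 4, 2, 1, 11, 8, 3, 10, 9, 12]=(12)(0 7 11 9 3 6 1 5 2)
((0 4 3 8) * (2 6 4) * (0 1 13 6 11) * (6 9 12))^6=((0 2 11)(1 13 9 12 6 4 3 8))^6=(1 3 6 9)(4 12 13 8)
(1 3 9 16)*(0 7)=(0 7)(1 3 9 16)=[7, 3, 2, 9, 4, 5, 6, 0, 8, 16, 10, 11, 12, 13, 14, 15, 1]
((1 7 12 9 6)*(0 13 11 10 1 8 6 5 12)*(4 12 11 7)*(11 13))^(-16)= ((0 11 10 1 4 12 9 5 13 7)(6 8))^(-16)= (0 4 13 10 9)(1 5 11 12 7)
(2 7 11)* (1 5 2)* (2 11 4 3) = (1 5 11)(2 7 4 3) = [0, 5, 7, 2, 3, 11, 6, 4, 8, 9, 10, 1]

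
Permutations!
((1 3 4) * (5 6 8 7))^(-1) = ((1 3 4)(5 6 8 7))^(-1) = (1 4 3)(5 7 8 6)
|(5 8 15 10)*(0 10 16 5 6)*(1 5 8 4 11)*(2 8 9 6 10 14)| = |(0 14 2 8 15 16 9 6)(1 5 4 11)| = 8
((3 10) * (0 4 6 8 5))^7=(0 6 5 4 8)(3 10)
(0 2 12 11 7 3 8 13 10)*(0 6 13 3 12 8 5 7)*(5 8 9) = (0 2 9 5 7 12 11)(3 8)(6 13 10) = [2, 1, 9, 8, 4, 7, 13, 12, 3, 5, 6, 0, 11, 10]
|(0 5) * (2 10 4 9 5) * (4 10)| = |(10)(0 2 4 9 5)| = 5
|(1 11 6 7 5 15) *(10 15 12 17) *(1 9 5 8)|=|(1 11 6 7 8)(5 12 17 10 15 9)|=30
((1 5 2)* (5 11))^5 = (1 11 5 2)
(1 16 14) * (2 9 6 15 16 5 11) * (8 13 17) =[0, 5, 9, 3, 4, 11, 15, 7, 13, 6, 10, 2, 12, 17, 1, 16, 14, 8] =(1 5 11 2 9 6 15 16 14)(8 13 17)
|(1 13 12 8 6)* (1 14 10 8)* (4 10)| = 15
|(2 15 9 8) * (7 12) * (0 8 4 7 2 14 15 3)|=10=|(0 8 14 15 9 4 7 12 2 3)|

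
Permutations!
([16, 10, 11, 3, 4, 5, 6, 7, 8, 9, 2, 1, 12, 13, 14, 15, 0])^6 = [0, 2, 1, 3, 4, 5, 6, 7, 8, 9, 11, 10, 12, 13, 14, 15, 16]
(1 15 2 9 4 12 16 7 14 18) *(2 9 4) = [0, 15, 4, 3, 12, 5, 6, 14, 8, 2, 10, 11, 16, 13, 18, 9, 7, 17, 1] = (1 15 9 2 4 12 16 7 14 18)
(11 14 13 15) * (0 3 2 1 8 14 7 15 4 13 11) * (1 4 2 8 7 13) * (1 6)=(0 3 8 14 11 13 2 4 6 1 7 15)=[3, 7, 4, 8, 6, 5, 1, 15, 14, 9, 10, 13, 12, 2, 11, 0]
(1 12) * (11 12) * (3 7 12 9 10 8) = (1 11 9 10 8 3 7 12) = [0, 11, 2, 7, 4, 5, 6, 12, 3, 10, 8, 9, 1]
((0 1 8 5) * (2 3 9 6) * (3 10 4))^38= ((0 1 8 5)(2 10 4 3 9 6))^38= (0 8)(1 5)(2 4 9)(3 6 10)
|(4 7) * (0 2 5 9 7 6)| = 7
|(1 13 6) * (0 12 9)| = 3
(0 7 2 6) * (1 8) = (0 7 2 6)(1 8) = [7, 8, 6, 3, 4, 5, 0, 2, 1]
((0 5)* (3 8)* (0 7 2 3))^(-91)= ((0 5 7 2 3 8))^(-91)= (0 8 3 2 7 5)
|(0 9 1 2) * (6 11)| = |(0 9 1 2)(6 11)| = 4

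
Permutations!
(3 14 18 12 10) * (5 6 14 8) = (3 8 5 6 14 18 12 10) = [0, 1, 2, 8, 4, 6, 14, 7, 5, 9, 3, 11, 10, 13, 18, 15, 16, 17, 12]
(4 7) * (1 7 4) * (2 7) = (1 2 7) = [0, 2, 7, 3, 4, 5, 6, 1]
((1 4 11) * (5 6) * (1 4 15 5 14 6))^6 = (15)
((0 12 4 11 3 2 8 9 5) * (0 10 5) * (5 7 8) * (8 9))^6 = (0 5 4 7 3)(2 12 10 11 9)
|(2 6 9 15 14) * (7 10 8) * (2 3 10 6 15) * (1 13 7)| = |(1 13 7 6 9 2 15 14 3 10 8)| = 11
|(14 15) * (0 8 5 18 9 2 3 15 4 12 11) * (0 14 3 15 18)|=60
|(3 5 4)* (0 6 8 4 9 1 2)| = 9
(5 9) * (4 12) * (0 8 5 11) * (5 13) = (0 8 13 5 9 11)(4 12) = [8, 1, 2, 3, 12, 9, 6, 7, 13, 11, 10, 0, 4, 5]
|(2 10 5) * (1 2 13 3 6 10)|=10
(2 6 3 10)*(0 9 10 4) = (0 9 10 2 6 3 4) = [9, 1, 6, 4, 0, 5, 3, 7, 8, 10, 2]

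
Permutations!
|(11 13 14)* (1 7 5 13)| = |(1 7 5 13 14 11)| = 6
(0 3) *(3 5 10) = [5, 1, 2, 0, 4, 10, 6, 7, 8, 9, 3] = (0 5 10 3)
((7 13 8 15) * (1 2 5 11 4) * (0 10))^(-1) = (0 10)(1 4 11 5 2)(7 15 8 13)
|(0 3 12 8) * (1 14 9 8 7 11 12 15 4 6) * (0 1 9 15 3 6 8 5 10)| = 15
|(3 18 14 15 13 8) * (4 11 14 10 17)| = |(3 18 10 17 4 11 14 15 13 8)| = 10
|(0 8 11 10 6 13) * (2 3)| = |(0 8 11 10 6 13)(2 3)| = 6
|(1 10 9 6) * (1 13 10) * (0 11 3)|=12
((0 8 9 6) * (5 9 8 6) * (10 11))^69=(0 6)(5 9)(10 11)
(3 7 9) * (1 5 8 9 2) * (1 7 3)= [0, 5, 7, 3, 4, 8, 6, 2, 9, 1]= (1 5 8 9)(2 7)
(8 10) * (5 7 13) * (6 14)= (5 7 13)(6 14)(8 10)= [0, 1, 2, 3, 4, 7, 14, 13, 10, 9, 8, 11, 12, 5, 6]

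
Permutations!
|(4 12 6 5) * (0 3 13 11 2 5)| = 9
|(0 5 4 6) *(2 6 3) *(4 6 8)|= |(0 5 6)(2 8 4 3)|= 12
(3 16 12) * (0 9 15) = (0 9 15)(3 16 12) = [9, 1, 2, 16, 4, 5, 6, 7, 8, 15, 10, 11, 3, 13, 14, 0, 12]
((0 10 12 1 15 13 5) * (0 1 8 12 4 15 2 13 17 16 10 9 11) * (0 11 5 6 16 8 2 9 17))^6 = (0 6 17 16 8 10 12 4 2 15 13) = ((0 17 8 12 2 13 6 16 10 4 15)(1 9 5))^6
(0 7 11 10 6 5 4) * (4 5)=(0 7 11 10 6 4)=[7, 1, 2, 3, 0, 5, 4, 11, 8, 9, 6, 10]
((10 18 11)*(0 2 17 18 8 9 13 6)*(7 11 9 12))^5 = ((0 2 17 18 9 13 6)(7 11 10 8 12))^5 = (0 13 18 2 6 9 17)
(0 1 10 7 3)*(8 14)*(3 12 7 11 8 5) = [1, 10, 2, 0, 4, 3, 6, 12, 14, 9, 11, 8, 7, 13, 5] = (0 1 10 11 8 14 5 3)(7 12)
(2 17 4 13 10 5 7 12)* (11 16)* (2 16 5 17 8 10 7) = [0, 1, 8, 3, 13, 2, 6, 12, 10, 9, 17, 5, 16, 7, 14, 15, 11, 4] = (2 8 10 17 4 13 7 12 16 11 5)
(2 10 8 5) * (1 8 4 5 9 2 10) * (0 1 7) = [1, 8, 7, 3, 5, 10, 6, 0, 9, 2, 4] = (0 1 8 9 2 7)(4 5 10)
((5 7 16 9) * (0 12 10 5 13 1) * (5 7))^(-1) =(0 1 13 9 16 7 10 12)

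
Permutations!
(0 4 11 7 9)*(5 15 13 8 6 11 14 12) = (0 4 14 12 5 15 13 8 6 11 7 9) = [4, 1, 2, 3, 14, 15, 11, 9, 6, 0, 10, 7, 5, 8, 12, 13]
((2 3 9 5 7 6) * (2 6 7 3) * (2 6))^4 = (3 9 5)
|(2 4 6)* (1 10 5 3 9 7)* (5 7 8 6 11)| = 24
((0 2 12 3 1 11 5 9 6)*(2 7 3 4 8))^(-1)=((0 7 3 1 11 5 9 6)(2 12 4 8))^(-1)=(0 6 9 5 11 1 3 7)(2 8 4 12)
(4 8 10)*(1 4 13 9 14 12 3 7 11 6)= (1 4 8 10 13 9 14 12 3 7 11 6)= [0, 4, 2, 7, 8, 5, 1, 11, 10, 14, 13, 6, 3, 9, 12]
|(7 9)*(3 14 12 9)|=|(3 14 12 9 7)|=5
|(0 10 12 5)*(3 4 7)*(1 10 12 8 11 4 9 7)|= 15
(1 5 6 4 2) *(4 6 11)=(1 5 11 4 2)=[0, 5, 1, 3, 2, 11, 6, 7, 8, 9, 10, 4]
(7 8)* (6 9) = [0, 1, 2, 3, 4, 5, 9, 8, 7, 6] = (6 9)(7 8)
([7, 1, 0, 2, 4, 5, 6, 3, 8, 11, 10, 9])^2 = (11)(0 3)(2 7)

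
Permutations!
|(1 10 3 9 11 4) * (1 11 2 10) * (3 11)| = 6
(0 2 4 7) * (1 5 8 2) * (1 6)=(0 6 1 5 8 2 4 7)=[6, 5, 4, 3, 7, 8, 1, 0, 2]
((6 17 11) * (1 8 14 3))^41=(1 8 14 3)(6 11 17)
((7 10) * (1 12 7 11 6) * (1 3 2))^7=(1 2 3 6 11 10 7 12)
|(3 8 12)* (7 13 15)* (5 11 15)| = |(3 8 12)(5 11 15 7 13)| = 15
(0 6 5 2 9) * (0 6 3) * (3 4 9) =(0 4 9 6 5 2 3) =[4, 1, 3, 0, 9, 2, 5, 7, 8, 6]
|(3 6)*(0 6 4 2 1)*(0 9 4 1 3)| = 10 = |(0 6)(1 9 4 2 3)|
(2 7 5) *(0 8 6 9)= (0 8 6 9)(2 7 5)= [8, 1, 7, 3, 4, 2, 9, 5, 6, 0]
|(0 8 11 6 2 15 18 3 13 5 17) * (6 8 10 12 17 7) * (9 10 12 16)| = 24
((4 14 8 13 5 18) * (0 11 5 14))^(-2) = ((0 11 5 18 4)(8 13 14))^(-2) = (0 18 11 4 5)(8 13 14)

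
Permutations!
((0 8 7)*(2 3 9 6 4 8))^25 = (0 2 3 9 6 4 8 7)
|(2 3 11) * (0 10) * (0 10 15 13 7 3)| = 7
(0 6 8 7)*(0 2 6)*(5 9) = (2 6 8 7)(5 9) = [0, 1, 6, 3, 4, 9, 8, 2, 7, 5]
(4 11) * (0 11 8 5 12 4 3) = [11, 1, 2, 0, 8, 12, 6, 7, 5, 9, 10, 3, 4] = (0 11 3)(4 8 5 12)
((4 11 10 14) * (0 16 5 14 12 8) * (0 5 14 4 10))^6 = ((0 16 14 10 12 8 5 4 11))^6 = (0 5 10)(4 12 16)(8 14 11)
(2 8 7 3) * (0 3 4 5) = (0 3 2 8 7 4 5) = [3, 1, 8, 2, 5, 0, 6, 4, 7]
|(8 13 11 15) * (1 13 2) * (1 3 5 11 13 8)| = |(1 8 2 3 5 11 15)| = 7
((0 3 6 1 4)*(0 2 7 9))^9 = ((0 3 6 1 4 2 7 9))^9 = (0 3 6 1 4 2 7 9)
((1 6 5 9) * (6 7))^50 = ((1 7 6 5 9))^50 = (9)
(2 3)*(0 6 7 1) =(0 6 7 1)(2 3) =[6, 0, 3, 2, 4, 5, 7, 1]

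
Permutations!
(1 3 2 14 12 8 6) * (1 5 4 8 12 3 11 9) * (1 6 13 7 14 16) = (1 11 9 6 5 4 8 13 7 14 3 2 16) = [0, 11, 16, 2, 8, 4, 5, 14, 13, 6, 10, 9, 12, 7, 3, 15, 1]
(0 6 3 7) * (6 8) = [8, 1, 2, 7, 4, 5, 3, 0, 6] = (0 8 6 3 7)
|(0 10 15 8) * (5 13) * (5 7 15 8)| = |(0 10 8)(5 13 7 15)| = 12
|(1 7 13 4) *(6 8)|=|(1 7 13 4)(6 8)|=4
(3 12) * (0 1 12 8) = [1, 12, 2, 8, 4, 5, 6, 7, 0, 9, 10, 11, 3] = (0 1 12 3 8)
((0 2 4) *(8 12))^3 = ((0 2 4)(8 12))^3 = (8 12)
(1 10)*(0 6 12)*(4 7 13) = [6, 10, 2, 3, 7, 5, 12, 13, 8, 9, 1, 11, 0, 4] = (0 6 12)(1 10)(4 7 13)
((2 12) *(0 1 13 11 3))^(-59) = (0 1 13 11 3)(2 12)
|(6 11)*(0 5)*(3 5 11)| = 5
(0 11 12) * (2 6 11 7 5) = (0 7 5 2 6 11 12) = [7, 1, 6, 3, 4, 2, 11, 5, 8, 9, 10, 12, 0]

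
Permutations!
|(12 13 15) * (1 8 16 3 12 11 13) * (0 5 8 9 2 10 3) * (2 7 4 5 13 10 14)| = 14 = |(0 13 15 11 10 3 12 1 9 7 4 5 8 16)(2 14)|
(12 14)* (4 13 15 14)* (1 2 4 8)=(1 2 4 13 15 14 12 8)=[0, 2, 4, 3, 13, 5, 6, 7, 1, 9, 10, 11, 8, 15, 12, 14]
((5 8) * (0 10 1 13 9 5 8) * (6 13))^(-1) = ((0 10 1 6 13 9 5))^(-1) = (0 5 9 13 6 1 10)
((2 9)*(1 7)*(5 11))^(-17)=((1 7)(2 9)(5 11))^(-17)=(1 7)(2 9)(5 11)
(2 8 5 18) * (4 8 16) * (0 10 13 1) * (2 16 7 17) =[10, 0, 7, 3, 8, 18, 6, 17, 5, 9, 13, 11, 12, 1, 14, 15, 4, 2, 16] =(0 10 13 1)(2 7 17)(4 8 5 18 16)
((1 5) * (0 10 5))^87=(0 1 5 10)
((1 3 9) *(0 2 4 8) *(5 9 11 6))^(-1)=((0 2 4 8)(1 3 11 6 5 9))^(-1)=(0 8 4 2)(1 9 5 6 11 3)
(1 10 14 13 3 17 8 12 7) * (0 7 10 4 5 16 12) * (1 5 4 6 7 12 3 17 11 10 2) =(0 12 2 1 6 7 5 16 3 11 10 14 13 17 8) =[12, 6, 1, 11, 4, 16, 7, 5, 0, 9, 14, 10, 2, 17, 13, 15, 3, 8]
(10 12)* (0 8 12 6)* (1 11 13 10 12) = (0 8 1 11 13 10 6) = [8, 11, 2, 3, 4, 5, 0, 7, 1, 9, 6, 13, 12, 10]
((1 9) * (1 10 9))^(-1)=(9 10)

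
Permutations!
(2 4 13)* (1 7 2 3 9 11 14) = (1 7 2 4 13 3 9 11 14) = [0, 7, 4, 9, 13, 5, 6, 2, 8, 11, 10, 14, 12, 3, 1]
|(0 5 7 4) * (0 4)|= 3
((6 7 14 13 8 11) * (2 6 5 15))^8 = (2 15 5 11 8 13 14 7 6)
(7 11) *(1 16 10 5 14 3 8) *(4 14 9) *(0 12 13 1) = (0 12 13 1 16 10 5 9 4 14 3 8)(7 11) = [12, 16, 2, 8, 14, 9, 6, 11, 0, 4, 5, 7, 13, 1, 3, 15, 10]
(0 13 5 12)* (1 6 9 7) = (0 13 5 12)(1 6 9 7) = [13, 6, 2, 3, 4, 12, 9, 1, 8, 7, 10, 11, 0, 5]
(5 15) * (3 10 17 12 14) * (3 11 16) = (3 10 17 12 14 11 16)(5 15) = [0, 1, 2, 10, 4, 15, 6, 7, 8, 9, 17, 16, 14, 13, 11, 5, 3, 12]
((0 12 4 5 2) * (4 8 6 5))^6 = ((0 12 8 6 5 2))^6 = (12)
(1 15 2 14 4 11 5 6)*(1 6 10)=(1 15 2 14 4 11 5 10)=[0, 15, 14, 3, 11, 10, 6, 7, 8, 9, 1, 5, 12, 13, 4, 2]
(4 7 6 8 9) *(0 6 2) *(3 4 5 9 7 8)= (0 6 3 4 8 7 2)(5 9)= [6, 1, 0, 4, 8, 9, 3, 2, 7, 5]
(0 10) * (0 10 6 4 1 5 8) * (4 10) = (0 6 10 4 1 5 8) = [6, 5, 2, 3, 1, 8, 10, 7, 0, 9, 4]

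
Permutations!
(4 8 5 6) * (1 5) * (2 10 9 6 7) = [0, 5, 10, 3, 8, 7, 4, 2, 1, 6, 9] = (1 5 7 2 10 9 6 4 8)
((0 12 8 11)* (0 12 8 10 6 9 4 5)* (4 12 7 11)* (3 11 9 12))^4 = ((0 8 4 5)(3 11 7 9)(6 12 10))^4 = (6 12 10)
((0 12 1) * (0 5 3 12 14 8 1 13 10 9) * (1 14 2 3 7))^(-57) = (0 9 10 13 12 3 2)(8 14) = ((0 2 3 12 13 10 9)(1 5 7)(8 14))^(-57)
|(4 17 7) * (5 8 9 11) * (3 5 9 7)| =6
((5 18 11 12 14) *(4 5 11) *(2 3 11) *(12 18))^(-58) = ((2 3 11 18 4 5 12 14))^(-58) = (2 12 4 11)(3 14 5 18)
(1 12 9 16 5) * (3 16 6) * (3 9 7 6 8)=(1 12 7 6 9 8 3 16 5)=[0, 12, 2, 16, 4, 1, 9, 6, 3, 8, 10, 11, 7, 13, 14, 15, 5]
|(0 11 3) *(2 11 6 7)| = |(0 6 7 2 11 3)| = 6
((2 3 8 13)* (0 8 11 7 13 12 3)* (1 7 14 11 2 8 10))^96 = (14)(0 12 7)(1 2 8)(3 13 10)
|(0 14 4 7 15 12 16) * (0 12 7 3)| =4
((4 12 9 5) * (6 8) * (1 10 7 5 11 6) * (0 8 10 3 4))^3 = (0 3 9 10)(1 12 6 5)(4 11 7 8)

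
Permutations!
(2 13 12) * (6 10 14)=(2 13 12)(6 10 14)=[0, 1, 13, 3, 4, 5, 10, 7, 8, 9, 14, 11, 2, 12, 6]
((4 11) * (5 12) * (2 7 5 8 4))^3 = ((2 7 5 12 8 4 11))^3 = (2 12 11 5 4 7 8)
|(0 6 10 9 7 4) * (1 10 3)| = 8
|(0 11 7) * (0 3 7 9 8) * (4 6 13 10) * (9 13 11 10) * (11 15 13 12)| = 8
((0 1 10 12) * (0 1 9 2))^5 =(0 2 9)(1 12 10)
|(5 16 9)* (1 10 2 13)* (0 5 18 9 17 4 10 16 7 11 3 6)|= |(0 5 7 11 3 6)(1 16 17 4 10 2 13)(9 18)|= 42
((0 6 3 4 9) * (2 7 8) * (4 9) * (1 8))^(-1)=((0 6 3 9)(1 8 2 7))^(-1)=(0 9 3 6)(1 7 2 8)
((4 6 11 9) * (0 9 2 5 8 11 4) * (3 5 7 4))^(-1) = ((0 9)(2 7 4 6 3 5 8 11))^(-1) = (0 9)(2 11 8 5 3 6 4 7)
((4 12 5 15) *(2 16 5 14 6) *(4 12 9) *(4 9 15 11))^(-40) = (2 15 16 12 5 14 11 6 4)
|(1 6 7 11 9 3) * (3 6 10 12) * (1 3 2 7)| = 8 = |(1 10 12 2 7 11 9 6)|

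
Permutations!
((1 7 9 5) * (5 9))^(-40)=((9)(1 7 5))^(-40)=(9)(1 5 7)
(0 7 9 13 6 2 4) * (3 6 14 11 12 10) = (0 7 9 13 14 11 12 10 3 6 2 4) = [7, 1, 4, 6, 0, 5, 2, 9, 8, 13, 3, 12, 10, 14, 11]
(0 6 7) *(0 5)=(0 6 7 5)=[6, 1, 2, 3, 4, 0, 7, 5]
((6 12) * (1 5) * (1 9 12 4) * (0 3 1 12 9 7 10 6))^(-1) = ((0 3 1 5 7 10 6 4 12))^(-1) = (0 12 4 6 10 7 5 1 3)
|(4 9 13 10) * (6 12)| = |(4 9 13 10)(6 12)| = 4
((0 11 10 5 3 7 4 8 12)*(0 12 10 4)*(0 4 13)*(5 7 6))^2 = (0 13 11)(3 5 6)(4 10)(7 8)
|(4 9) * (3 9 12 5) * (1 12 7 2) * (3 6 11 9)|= 9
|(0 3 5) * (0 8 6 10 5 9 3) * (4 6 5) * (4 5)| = 10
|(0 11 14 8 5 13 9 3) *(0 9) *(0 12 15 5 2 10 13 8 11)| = |(2 10 13 12 15 5 8)(3 9)(11 14)| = 14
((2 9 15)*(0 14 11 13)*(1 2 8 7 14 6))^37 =(0 9 14 6 15 11 1 8 13 2 7) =((0 6 1 2 9 15 8 7 14 11 13))^37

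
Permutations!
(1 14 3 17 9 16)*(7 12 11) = [0, 14, 2, 17, 4, 5, 6, 12, 8, 16, 10, 7, 11, 13, 3, 15, 1, 9] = (1 14 3 17 9 16)(7 12 11)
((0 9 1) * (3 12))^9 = (3 12)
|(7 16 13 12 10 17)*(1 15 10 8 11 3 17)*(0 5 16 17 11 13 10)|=|(0 5 16 10 1 15)(3 11)(7 17)(8 13 12)|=6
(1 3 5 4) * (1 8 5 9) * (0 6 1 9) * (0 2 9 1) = (0 6)(1 3 2 9)(4 8 5) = [6, 3, 9, 2, 8, 4, 0, 7, 5, 1]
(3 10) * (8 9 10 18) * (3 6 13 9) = (3 18 8)(6 13 9 10) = [0, 1, 2, 18, 4, 5, 13, 7, 3, 10, 6, 11, 12, 9, 14, 15, 16, 17, 8]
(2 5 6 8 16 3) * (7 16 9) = (2 5 6 8 9 7 16 3) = [0, 1, 5, 2, 4, 6, 8, 16, 9, 7, 10, 11, 12, 13, 14, 15, 3]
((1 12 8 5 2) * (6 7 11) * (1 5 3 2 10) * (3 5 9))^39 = ((1 12 8 5 10)(2 9 3)(6 7 11))^39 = (1 10 5 8 12)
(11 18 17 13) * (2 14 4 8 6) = (2 14 4 8 6)(11 18 17 13) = [0, 1, 14, 3, 8, 5, 2, 7, 6, 9, 10, 18, 12, 11, 4, 15, 16, 13, 17]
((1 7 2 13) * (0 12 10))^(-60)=(13)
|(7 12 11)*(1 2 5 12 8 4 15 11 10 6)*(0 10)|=35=|(0 10 6 1 2 5 12)(4 15 11 7 8)|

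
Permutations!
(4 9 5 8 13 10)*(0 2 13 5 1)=(0 2 13 10 4 9 1)(5 8)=[2, 0, 13, 3, 9, 8, 6, 7, 5, 1, 4, 11, 12, 10]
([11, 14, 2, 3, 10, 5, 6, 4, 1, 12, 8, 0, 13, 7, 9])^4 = (1 13 8 12 10 9 4 14 7)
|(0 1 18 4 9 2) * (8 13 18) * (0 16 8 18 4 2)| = |(0 1 18 2 16 8 13 4 9)| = 9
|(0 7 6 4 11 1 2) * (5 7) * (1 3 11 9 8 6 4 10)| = |(0 5 7 4 9 8 6 10 1 2)(3 11)| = 10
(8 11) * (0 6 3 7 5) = [6, 1, 2, 7, 4, 0, 3, 5, 11, 9, 10, 8] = (0 6 3 7 5)(8 11)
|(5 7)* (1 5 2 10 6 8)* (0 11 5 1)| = |(0 11 5 7 2 10 6 8)| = 8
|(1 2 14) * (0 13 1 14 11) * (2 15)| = |(0 13 1 15 2 11)| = 6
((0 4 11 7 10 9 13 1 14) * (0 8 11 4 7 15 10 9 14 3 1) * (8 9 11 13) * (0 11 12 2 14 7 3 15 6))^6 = (0 12 11 10 8 1 14)(2 6 7 13 15 9 3)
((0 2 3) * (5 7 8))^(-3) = (8)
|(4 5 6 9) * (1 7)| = 4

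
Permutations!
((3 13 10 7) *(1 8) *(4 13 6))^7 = (1 8)(3 6 4 13 10 7)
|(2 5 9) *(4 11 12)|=|(2 5 9)(4 11 12)|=3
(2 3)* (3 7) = (2 7 3) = [0, 1, 7, 2, 4, 5, 6, 3]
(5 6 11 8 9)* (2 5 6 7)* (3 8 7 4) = (2 5 4 3 8 9 6 11 7) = [0, 1, 5, 8, 3, 4, 11, 2, 9, 6, 10, 7]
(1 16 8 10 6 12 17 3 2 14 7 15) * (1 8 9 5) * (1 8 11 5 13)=(1 16 9 13)(2 14 7 15 11 5 8 10 6 12 17 3)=[0, 16, 14, 2, 4, 8, 12, 15, 10, 13, 6, 5, 17, 1, 7, 11, 9, 3]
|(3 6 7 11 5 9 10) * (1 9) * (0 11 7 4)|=9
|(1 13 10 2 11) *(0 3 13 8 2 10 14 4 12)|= |(0 3 13 14 4 12)(1 8 2 11)|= 12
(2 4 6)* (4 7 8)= (2 7 8 4 6)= [0, 1, 7, 3, 6, 5, 2, 8, 4]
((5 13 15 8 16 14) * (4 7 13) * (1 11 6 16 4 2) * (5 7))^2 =((1 11 6 16 14 7 13 15 8 4 5 2))^2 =(1 6 14 13 8 5)(2 11 16 7 15 4)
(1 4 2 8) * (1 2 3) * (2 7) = [0, 4, 8, 1, 3, 5, 6, 2, 7] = (1 4 3)(2 8 7)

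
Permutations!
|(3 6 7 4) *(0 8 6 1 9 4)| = |(0 8 6 7)(1 9 4 3)| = 4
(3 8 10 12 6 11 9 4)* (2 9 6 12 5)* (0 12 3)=(0 12 3 8 10 5 2 9 4)(6 11)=[12, 1, 9, 8, 0, 2, 11, 7, 10, 4, 5, 6, 3]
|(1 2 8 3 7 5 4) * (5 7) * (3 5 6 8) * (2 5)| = |(1 5 4)(2 3 6 8)| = 12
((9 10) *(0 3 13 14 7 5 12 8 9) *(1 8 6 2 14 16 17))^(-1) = ((0 3 13 16 17 1 8 9 10)(2 14 7 5 12 6))^(-1) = (0 10 9 8 1 17 16 13 3)(2 6 12 5 7 14)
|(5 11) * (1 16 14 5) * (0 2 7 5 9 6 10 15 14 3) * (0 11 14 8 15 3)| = 12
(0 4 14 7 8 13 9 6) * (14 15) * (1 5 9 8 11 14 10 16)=(0 4 15 10 16 1 5 9 6)(7 11 14)(8 13)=[4, 5, 2, 3, 15, 9, 0, 11, 13, 6, 16, 14, 12, 8, 7, 10, 1]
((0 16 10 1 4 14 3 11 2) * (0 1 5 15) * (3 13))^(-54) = ((0 16 10 5 15)(1 4 14 13 3 11 2))^(-54) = (0 16 10 5 15)(1 14 3 2 4 13 11)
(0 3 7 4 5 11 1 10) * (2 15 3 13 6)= (0 13 6 2 15 3 7 4 5 11 1 10)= [13, 10, 15, 7, 5, 11, 2, 4, 8, 9, 0, 1, 12, 6, 14, 3]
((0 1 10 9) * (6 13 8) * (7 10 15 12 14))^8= (15)(6 8 13)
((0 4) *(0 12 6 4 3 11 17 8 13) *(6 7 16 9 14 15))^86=((0 3 11 17 8 13)(4 12 7 16 9 14 15 6))^86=(0 11 8)(3 17 13)(4 15 9 7)(6 14 16 12)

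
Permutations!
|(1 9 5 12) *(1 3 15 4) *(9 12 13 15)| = 8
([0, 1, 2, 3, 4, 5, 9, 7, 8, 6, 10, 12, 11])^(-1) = (6 9)(11 12)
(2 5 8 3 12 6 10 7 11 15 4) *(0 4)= (0 4 2 5 8 3 12 6 10 7 11 15)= [4, 1, 5, 12, 2, 8, 10, 11, 3, 9, 7, 15, 6, 13, 14, 0]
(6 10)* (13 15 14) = [0, 1, 2, 3, 4, 5, 10, 7, 8, 9, 6, 11, 12, 15, 13, 14] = (6 10)(13 15 14)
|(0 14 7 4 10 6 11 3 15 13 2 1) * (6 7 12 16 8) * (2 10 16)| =10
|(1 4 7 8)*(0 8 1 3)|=3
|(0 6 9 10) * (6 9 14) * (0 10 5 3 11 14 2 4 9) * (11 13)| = |(2 4 9 5 3 13 11 14 6)| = 9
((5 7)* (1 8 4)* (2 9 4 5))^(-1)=((1 8 5 7 2 9 4))^(-1)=(1 4 9 2 7 5 8)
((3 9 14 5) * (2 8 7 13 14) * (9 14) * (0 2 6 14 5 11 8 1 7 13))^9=((0 2 1 7)(3 5)(6 14 11 8 13 9))^9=(0 2 1 7)(3 5)(6 8)(9 11)(13 14)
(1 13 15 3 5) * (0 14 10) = [14, 13, 2, 5, 4, 1, 6, 7, 8, 9, 0, 11, 12, 15, 10, 3] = (0 14 10)(1 13 15 3 5)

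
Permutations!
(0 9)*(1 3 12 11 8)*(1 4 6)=(0 9)(1 3 12 11 8 4 6)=[9, 3, 2, 12, 6, 5, 1, 7, 4, 0, 10, 8, 11]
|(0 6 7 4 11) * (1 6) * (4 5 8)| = |(0 1 6 7 5 8 4 11)| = 8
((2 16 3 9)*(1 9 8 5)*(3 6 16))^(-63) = (1 3)(2 5)(6 16)(8 9)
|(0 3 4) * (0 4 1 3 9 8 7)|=4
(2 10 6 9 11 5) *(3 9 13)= [0, 1, 10, 9, 4, 2, 13, 7, 8, 11, 6, 5, 12, 3]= (2 10 6 13 3 9 11 5)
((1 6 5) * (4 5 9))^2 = (1 9 5 6 4)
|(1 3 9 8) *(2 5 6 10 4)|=|(1 3 9 8)(2 5 6 10 4)|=20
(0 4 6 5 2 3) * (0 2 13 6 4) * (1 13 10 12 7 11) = (1 13 6 5 10 12 7 11)(2 3) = [0, 13, 3, 2, 4, 10, 5, 11, 8, 9, 12, 1, 7, 6]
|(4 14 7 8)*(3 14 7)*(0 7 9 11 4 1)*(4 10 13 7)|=18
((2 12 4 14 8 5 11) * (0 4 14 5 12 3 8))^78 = (0 8 11)(2 4 12)(3 5 14)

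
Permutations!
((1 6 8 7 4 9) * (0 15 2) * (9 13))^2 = (0 2 15)(1 8 4 9 6 7 13)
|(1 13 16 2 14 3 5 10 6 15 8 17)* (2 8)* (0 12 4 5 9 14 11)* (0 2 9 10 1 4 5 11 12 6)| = |(0 6 15 9 14 3 10)(1 13 16 8 17 4 11 2 12 5)| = 70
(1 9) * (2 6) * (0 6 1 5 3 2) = (0 6)(1 9 5 3 2) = [6, 9, 1, 2, 4, 3, 0, 7, 8, 5]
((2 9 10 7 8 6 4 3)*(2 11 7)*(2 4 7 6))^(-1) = (2 8 7 6 11 3 4 10 9)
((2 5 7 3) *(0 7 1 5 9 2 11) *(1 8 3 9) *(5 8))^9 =((0 7 9 2 1 8 3 11))^9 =(0 7 9 2 1 8 3 11)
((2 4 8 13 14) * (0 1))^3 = (0 1)(2 13 4 14 8)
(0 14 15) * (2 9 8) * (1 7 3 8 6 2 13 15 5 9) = [14, 7, 1, 8, 4, 9, 2, 3, 13, 6, 10, 11, 12, 15, 5, 0] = (0 14 5 9 6 2 1 7 3 8 13 15)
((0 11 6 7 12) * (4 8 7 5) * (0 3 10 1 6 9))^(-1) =(0 9 11)(1 10 3 12 7 8 4 5 6)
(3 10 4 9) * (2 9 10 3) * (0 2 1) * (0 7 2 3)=(0 3)(1 7 2 9)(4 10)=[3, 7, 9, 0, 10, 5, 6, 2, 8, 1, 4]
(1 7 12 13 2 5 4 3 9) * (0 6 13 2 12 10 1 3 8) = (0 6 13 12 2 5 4 8)(1 7 10)(3 9) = [6, 7, 5, 9, 8, 4, 13, 10, 0, 3, 1, 11, 2, 12]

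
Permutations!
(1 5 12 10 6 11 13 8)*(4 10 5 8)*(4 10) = (1 8)(5 12)(6 11 13 10) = [0, 8, 2, 3, 4, 12, 11, 7, 1, 9, 6, 13, 5, 10]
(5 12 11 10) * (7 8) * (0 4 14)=(0 4 14)(5 12 11 10)(7 8)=[4, 1, 2, 3, 14, 12, 6, 8, 7, 9, 5, 10, 11, 13, 0]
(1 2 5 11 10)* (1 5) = (1 2)(5 11 10) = [0, 2, 1, 3, 4, 11, 6, 7, 8, 9, 5, 10]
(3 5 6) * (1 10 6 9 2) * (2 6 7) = (1 10 7 2)(3 5 9 6) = [0, 10, 1, 5, 4, 9, 3, 2, 8, 6, 7]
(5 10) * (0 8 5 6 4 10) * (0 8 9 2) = (0 9 2)(4 10 6)(5 8) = [9, 1, 0, 3, 10, 8, 4, 7, 5, 2, 6]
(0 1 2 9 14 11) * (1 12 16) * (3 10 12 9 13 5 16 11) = (0 9 14 3 10 12 11)(1 2 13 5 16) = [9, 2, 13, 10, 4, 16, 6, 7, 8, 14, 12, 0, 11, 5, 3, 15, 1]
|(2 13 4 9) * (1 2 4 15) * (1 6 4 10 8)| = 9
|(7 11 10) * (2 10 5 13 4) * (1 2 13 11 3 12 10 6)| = 12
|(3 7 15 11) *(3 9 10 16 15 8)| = |(3 7 8)(9 10 16 15 11)| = 15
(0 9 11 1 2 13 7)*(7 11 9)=(0 7)(1 2 13 11)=[7, 2, 13, 3, 4, 5, 6, 0, 8, 9, 10, 1, 12, 11]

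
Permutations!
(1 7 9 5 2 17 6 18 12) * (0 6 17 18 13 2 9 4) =[6, 7, 18, 3, 0, 9, 13, 4, 8, 5, 10, 11, 1, 2, 14, 15, 16, 17, 12] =(0 6 13 2 18 12 1 7 4)(5 9)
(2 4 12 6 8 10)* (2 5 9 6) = [0, 1, 4, 3, 12, 9, 8, 7, 10, 6, 5, 11, 2] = (2 4 12)(5 9 6 8 10)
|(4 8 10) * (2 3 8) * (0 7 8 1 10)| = |(0 7 8)(1 10 4 2 3)| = 15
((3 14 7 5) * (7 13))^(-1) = ((3 14 13 7 5))^(-1) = (3 5 7 13 14)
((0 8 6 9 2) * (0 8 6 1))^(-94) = (0 9 8)(1 6 2)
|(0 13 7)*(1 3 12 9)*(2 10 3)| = |(0 13 7)(1 2 10 3 12 9)| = 6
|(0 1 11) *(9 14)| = |(0 1 11)(9 14)| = 6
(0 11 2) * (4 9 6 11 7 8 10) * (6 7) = [6, 1, 0, 3, 9, 5, 11, 8, 10, 7, 4, 2] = (0 6 11 2)(4 9 7 8 10)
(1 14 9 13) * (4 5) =[0, 14, 2, 3, 5, 4, 6, 7, 8, 13, 10, 11, 12, 1, 9] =(1 14 9 13)(4 5)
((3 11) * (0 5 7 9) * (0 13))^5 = (13)(3 11)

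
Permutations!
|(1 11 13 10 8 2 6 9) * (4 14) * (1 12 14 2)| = |(1 11 13 10 8)(2 6 9 12 14 4)| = 30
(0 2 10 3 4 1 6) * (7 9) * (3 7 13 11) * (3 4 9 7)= [2, 6, 10, 9, 1, 5, 0, 7, 8, 13, 3, 4, 12, 11]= (0 2 10 3 9 13 11 4 1 6)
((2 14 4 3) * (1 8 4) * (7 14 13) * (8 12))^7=(1 7 2 4 12 14 13 3 8)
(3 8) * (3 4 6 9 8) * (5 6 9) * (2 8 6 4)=(2 8)(4 9 6 5)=[0, 1, 8, 3, 9, 4, 5, 7, 2, 6]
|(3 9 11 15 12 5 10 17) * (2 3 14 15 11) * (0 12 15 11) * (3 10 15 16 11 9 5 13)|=40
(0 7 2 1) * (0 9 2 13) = [7, 9, 1, 3, 4, 5, 6, 13, 8, 2, 10, 11, 12, 0] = (0 7 13)(1 9 2)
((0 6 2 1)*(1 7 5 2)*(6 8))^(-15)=(0 8 6 1)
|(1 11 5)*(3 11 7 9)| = |(1 7 9 3 11 5)| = 6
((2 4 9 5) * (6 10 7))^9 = (10)(2 4 9 5)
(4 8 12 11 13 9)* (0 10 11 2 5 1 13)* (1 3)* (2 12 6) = (0 10 11)(1 13 9 4 8 6 2 5 3) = [10, 13, 5, 1, 8, 3, 2, 7, 6, 4, 11, 0, 12, 9]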